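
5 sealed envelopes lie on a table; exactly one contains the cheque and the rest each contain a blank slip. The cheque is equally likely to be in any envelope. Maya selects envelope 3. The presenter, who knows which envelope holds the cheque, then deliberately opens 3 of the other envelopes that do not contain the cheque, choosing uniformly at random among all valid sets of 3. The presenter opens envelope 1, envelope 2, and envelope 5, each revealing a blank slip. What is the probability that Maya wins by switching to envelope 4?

4/5

Consider each possible location of the cheque in turn.
If it is in any of envelopes 1, 2, and 5 (prior 1/5 each): that envelope was opened and seen not to hold the prize — ruled out; weight (1/5)·0 = 0 each.
If it is in envelope 3 (prior 1/5): the presenter has 4 equally likely choices, so probability 1/4; weight (1/5)·(1/4) = 1/20.
If it is in envelope 4 (prior 1/5): the presenter has no choice, probability 1; weight (1/5)·1 = 1/5.
The weights sum to 1/4.
So P(the cheque in envelope 4 | the presenter opened envelope 1, envelope 2, and envelope 5) = (1/5) / (1/4) = 4/5.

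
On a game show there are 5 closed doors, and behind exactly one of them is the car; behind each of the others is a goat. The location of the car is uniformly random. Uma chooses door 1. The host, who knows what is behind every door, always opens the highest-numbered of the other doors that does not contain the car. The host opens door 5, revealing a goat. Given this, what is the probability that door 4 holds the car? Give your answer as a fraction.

Condition on the true location of the car.
If it is behind any of doors 1, 2, 3, and 4 (prior 1/5 each): door 5 is the highest-numbered option available, probability 1; weight (1/5)·1 = 1/5 each.
If it is behind door 5 (prior 1/5): the host opened door 5, so this case is ruled out; weight (1/5)·0 = 0.
The weights sum to 4/5.
So P(the car behind door 4 | the host opened door 5) = (1/5) / (4/5) = 1/4.

1/4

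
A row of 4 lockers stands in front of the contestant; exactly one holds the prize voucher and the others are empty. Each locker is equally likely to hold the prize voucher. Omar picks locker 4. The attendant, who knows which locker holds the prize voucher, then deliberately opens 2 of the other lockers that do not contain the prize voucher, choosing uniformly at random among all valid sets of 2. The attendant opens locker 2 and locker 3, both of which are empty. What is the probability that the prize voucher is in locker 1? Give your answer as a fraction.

3/4

Apply Bayes' rule, conditioning on where the prize voucher actually is.
If it is in locker 1 (prior 1/4): the attendant has no choice, probability 1; weight (1/4)·1 = 1/4.
If it is in either of lockers 2 and 3 (prior 1/4 each): that locker was opened and seen not to hold the prize — ruled out; weight (1/4)·0 = 0 each.
If it is in locker 4 (prior 1/4): the attendant has 3 equally likely choices, so probability 1/3; weight (1/4)·(1/3) = 1/12.
The weights sum to 1/3.
So P(the prize voucher in locker 1 | the attendant opened locker 2 and locker 3) = (1/4) / (1/3) = 3/4.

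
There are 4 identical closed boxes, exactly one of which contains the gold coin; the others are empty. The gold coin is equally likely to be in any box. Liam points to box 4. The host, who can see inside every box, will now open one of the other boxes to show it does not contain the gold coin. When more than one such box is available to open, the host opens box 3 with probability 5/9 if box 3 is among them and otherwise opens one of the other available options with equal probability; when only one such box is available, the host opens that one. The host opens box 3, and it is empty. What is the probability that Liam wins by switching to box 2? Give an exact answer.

1/3

Apply Bayes' rule, conditioning on where the gold coin actually is.
If it is in any of boxes 1, 2, and 4 (prior 1/4 each): box 3 is available, opened with probability 5/9; weight (1/4)·(5/9) = 5/36 each.
If it is in box 3 (prior 1/4): the host opened box 3, so this case is ruled out; weight (1/4)·0 = 0.
The weights sum to 5/12.
So P(the gold coin in box 2 | the host opened box 3) = (5/36) / (5/12) = 1/3.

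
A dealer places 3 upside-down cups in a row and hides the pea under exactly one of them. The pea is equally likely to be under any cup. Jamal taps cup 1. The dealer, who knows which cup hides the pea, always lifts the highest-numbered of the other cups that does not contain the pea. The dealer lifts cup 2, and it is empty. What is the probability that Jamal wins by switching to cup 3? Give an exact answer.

Condition on the true location of the pea.
If it is under cup 1 (prior 1/3): the dealer would have opened cup 3 instead, probability 0; weight (1/3)·0 = 0.
If it is under cup 2 (prior 1/3): the dealer opened cup 2, so this case is ruled out; weight (1/3)·0 = 0.
If it is under cup 3 (prior 1/3): cup 2 is the highest-numbered option available, probability 1; weight (1/3)·1 = 1/3.
The weights sum to 1/3.
So P(the pea under cup 3 | the dealer opened cup 2) = (1/3) / (1/3) = 1.

1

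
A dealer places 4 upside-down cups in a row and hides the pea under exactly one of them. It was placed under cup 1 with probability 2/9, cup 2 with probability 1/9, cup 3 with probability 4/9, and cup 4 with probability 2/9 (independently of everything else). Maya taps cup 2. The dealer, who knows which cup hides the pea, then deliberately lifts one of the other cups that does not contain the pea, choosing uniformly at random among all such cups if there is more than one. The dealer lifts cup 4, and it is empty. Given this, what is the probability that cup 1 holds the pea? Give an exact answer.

3/10

Condition on the true location of the pea.
If it is under cup 1 (prior 2/9): the dealer has 2 equally likely choices, so probability 1/2; weight (2/9)·(1/2) = 1/9.
If it is under cup 2 (prior 1/9): the dealer has 3 equally likely choices, so probability 1/3; weight (1/9)·(1/3) = 1/27.
If it is under cup 3 (prior 4/9): the dealer has 2 equally likely choices, so probability 1/2; weight (4/9)·(1/2) = 2/9.
If it is under cup 4 (prior 2/9): the dealer opened cup 4, so this case is ruled out; weight (2/9)·0 = 0.
The weights sum to 10/27.
So P(the pea under cup 1 | the dealer opened cup 4) = (1/9) / (10/27) = 3/10.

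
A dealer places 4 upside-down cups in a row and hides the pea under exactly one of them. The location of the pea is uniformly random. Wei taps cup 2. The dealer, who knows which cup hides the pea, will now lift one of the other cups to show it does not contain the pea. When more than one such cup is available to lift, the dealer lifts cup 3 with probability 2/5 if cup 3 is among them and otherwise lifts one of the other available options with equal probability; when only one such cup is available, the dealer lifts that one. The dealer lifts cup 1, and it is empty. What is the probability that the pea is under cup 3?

Condition on the true location of the pea.
If it is under cup 1 (prior 1/4): the dealer opened cup 1, so this case is ruled out; weight (1/4)·0 = 0.
If it is under cup 2 (prior 1/4): cup 3 is available but not opened; cup 1 gets probability (1 − 2/5)/2 = 3/10; weight (1/4)·(3/10) = 3/40.
If it is under cup 3 (prior 1/4): cup 3 holds the prize so is unavailable; the dealer chooses uniformly among the 2 others, probability 1/2; weight (1/4)·(1/2) = 1/8.
If it is under cup 4 (prior 1/4): cup 3 is available but not opened, probability 3/5; weight (1/4)·(3/5) = 3/20.
The weights sum to 7/20.
So P(the pea under cup 3 | the dealer opened cup 1) = (1/8) / (7/20) = 5/14.

5/14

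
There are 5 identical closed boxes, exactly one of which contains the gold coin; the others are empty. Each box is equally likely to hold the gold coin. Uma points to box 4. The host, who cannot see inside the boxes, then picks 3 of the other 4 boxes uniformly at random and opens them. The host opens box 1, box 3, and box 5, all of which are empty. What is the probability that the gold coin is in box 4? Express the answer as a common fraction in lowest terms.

Consider each possible location of the gold coin in turn.
If it is in any of boxes 1, 3, and 5 (prior 1/5 each): that box was opened and seen not to hold the prize — ruled out; weight (1/5)·0 = 0 each.
If it is in either of boxes 2 and 4 (prior 1/5 each): the host picks exactly this set with probability 1/4 regardless, and none is the prize; weight (1/5)·(1/4) = 1/20 each.
The weights sum to 1/10.
So P(the gold coin in box 4 | the host opened box 1, box 3, and box 5) = (1/20) / (1/10) = 1/2.

1/2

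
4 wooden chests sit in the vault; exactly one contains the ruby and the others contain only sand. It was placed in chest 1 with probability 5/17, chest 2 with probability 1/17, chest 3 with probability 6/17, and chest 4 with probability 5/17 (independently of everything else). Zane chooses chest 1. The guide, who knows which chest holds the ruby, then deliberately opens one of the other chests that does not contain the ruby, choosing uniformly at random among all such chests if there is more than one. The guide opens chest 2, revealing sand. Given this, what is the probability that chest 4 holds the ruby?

Condition on the true location of the ruby.
If it is in chest 1 (prior 5/17): the guide has 3 equally likely choices, so probability 1/3; weight (5/17)·(1/3) = 5/51.
If it is in chest 2 (prior 1/17): the guide opened chest 2, so this case is ruled out; weight (1/17)·0 = 0.
If it is in chest 3 (prior 6/17): the guide has 2 equally likely choices, so probability 1/2; weight (6/17)·(1/2) = 3/17.
If it is in chest 4 (prior 5/17): the guide has 2 equally likely choices, so probability 1/2; weight (5/17)·(1/2) = 5/34.
The weights sum to 43/102.
So P(the ruby in chest 4 | the guide opened chest 2) = (5/34) / (43/102) = 15/43.

15/43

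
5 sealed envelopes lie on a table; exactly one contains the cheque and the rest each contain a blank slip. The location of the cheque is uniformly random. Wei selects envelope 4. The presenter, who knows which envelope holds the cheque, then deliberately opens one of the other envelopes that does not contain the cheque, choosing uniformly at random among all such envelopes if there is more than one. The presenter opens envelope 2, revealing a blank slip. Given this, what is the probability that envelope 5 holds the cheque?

Condition on the true location of the cheque.
If it is in any of envelopes 1, 3, and 5 (prior 1/5 each): the presenter has 3 equally likely choices, so probability 1/3; weight (1/5)·(1/3) = 1/15 each.
If it is in envelope 2 (prior 1/5): the presenter opened envelope 2, so this case is ruled out; weight (1/5)·0 = 0.
If it is in envelope 4 (prior 1/5): the presenter has 4 equally likely choices, so probability 1/4; weight (1/5)·(1/4) = 1/20.
The weights sum to 1/4.
So P(the cheque in envelope 5 | the presenter opened envelope 2) = (1/15) / (1/4) = 4/15.

4/15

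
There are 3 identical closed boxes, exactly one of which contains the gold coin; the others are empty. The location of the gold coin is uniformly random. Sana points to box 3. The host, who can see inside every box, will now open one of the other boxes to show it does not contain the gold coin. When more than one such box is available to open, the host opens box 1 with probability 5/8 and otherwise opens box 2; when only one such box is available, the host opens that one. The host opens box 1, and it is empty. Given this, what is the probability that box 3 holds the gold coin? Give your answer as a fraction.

5/13

Apply Bayes' rule, conditioning on where the gold coin actually is.
If it is in box 1 (prior 1/3): the host opened box 1, so this case is ruled out; weight (1/3)·0 = 0.
If it is in box 2 (prior 1/3): only box 1 is available, probability 1; weight (1/3)·1 = 1/3.
If it is in box 3 (prior 1/3): box 1 is available, opened with probability 5/8; weight (1/3)·(5/8) = 5/24.
The weights sum to 13/24.
So P(the gold coin in box 3 | the host opened box 1) = (5/24) / (13/24) = 5/13.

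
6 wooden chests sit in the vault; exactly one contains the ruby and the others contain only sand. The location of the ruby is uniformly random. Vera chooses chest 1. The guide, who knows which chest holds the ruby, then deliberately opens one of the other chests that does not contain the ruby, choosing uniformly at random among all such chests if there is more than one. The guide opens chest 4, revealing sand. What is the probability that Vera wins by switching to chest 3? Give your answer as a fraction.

Condition on the true location of the ruby.
If it is in chest 1 (prior 1/6): the guide has 5 equally likely choices, so probability 1/5; weight (1/6)·(1/5) = 1/30.
If it is in any of chests 2, 3, 5, and 6 (prior 1/6 each): the guide has 4 equally likely choices, so probability 1/4; weight (1/6)·(1/4) = 1/24 each.
If it is in chest 4 (prior 1/6): the guide opened chest 4, so this case is ruled out; weight (1/6)·0 = 0.
The weights sum to 1/5.
So P(the ruby in chest 3 | the guide opened chest 4) = (1/24) / (1/5) = 5/24.

5/24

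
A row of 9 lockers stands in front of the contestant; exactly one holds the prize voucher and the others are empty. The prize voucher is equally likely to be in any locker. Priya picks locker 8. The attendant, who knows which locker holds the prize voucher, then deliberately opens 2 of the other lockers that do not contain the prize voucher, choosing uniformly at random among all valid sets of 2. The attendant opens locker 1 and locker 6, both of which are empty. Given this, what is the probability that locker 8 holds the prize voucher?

1/9

Condition on the true location of the prize voucher.
If it is in either of lockers 1 and 6 (prior 1/9 each): that locker was opened and seen not to hold the prize — ruled out; weight (1/9)·0 = 0 each.
If it is in any of lockers 2, 3, 4, 5, 7, and 9 (prior 1/9 each): the attendant has 21 equally likely choices, so probability 1/21; weight (1/9)·(1/21) = 1/189 each.
If it is in locker 8 (prior 1/9): the attendant has 28 equally likely choices, so probability 1/28; weight (1/9)·(1/28) = 1/252.
The weights sum to 1/28.
So P(the prize voucher in locker 8 | the attendant opened locker 1 and locker 6) = (1/252) / (1/28) = 1/9.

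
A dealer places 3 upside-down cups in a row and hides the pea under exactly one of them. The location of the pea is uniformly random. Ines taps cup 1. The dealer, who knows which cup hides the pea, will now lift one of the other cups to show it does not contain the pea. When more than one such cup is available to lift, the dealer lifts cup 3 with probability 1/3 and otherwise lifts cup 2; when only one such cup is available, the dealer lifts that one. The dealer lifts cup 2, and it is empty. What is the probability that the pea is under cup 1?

Condition on the true location of the pea.
If it is under cup 1 (prior 1/3): cup 3 is available but not opened, probability 2/3; weight (1/3)·(2/3) = 2/9.
If it is under cup 2 (prior 1/3): the dealer opened cup 2, so this case is ruled out; weight (1/3)·0 = 0.
If it is under cup 3 (prior 1/3): only cup 2 is available, probability 1; weight (1/3)·1 = 1/3.
The weights sum to 5/9.
So P(the pea under cup 1 | the dealer opened cup 2) = (2/9) / (5/9) = 2/5.

2/5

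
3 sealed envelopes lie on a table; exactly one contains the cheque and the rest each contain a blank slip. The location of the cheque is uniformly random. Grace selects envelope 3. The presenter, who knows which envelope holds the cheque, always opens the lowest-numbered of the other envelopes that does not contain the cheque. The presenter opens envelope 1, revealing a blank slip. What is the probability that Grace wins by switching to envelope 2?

Consider each possible location of the cheque in turn.
If it is in envelope 1 (prior 1/3): the presenter opened envelope 1, so this case is ruled out; weight (1/3)·0 = 0.
If it is in either of envelopes 2 and 3 (prior 1/3 each): envelope 1 is the lowest-numbered option available, probability 1; weight (1/3)·1 = 1/3 each.
The weights sum to 2/3.
So P(the cheque in envelope 2 | the presenter opened envelope 1) = (1/3) / (2/3) = 1/2.

1/2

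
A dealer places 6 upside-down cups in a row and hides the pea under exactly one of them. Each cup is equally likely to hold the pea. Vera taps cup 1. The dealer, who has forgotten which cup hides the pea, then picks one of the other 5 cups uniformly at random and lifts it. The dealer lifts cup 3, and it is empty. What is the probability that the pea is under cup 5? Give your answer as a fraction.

Because the dealer chose which cup to lift without knowing where the pea is, the choice is independent of the prize location. Learning that cup 3 does not hold the pea simply rules out that one location and leaves the remaining 5 cups still equally likely by symmetry.
So P(the pea under cup 5) = 1/5.

1/5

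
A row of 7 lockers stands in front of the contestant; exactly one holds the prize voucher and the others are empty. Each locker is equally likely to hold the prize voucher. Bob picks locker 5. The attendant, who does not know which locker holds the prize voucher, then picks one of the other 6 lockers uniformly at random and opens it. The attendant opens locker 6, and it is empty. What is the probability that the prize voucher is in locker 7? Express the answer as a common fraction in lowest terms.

1/6

Because the attendant chose which locker to open without knowing where the prize voucher is, the choice is independent of the prize location. Learning that locker 6 does not hold the prize voucher simply rules out that one location and leaves the remaining 6 lockers still equally likely by symmetry.
So P(the prize voucher in locker 7) = 1/6.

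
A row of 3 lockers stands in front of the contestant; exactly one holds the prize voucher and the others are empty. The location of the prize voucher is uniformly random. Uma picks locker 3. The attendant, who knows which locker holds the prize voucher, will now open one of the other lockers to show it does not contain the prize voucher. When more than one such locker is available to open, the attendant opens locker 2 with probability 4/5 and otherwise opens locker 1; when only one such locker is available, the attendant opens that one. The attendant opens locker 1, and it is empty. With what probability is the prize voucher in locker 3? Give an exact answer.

1/6

Condition on the true location of the prize voucher.
If it is in locker 1 (prior 1/3): the attendant opened locker 1, so this case is ruled out; weight (1/3)·0 = 0.
If it is in locker 2 (prior 1/3): only locker 1 is available, probability 1; weight (1/3)·1 = 1/3.
If it is in locker 3 (prior 1/3): locker 2 is available but not opened, probability 1/5; weight (1/3)·(1/5) = 1/15.
The weights sum to 2/5.
So P(the prize voucher in locker 3 | the attendant opened locker 1) = (1/15) / (2/5) = 1/6.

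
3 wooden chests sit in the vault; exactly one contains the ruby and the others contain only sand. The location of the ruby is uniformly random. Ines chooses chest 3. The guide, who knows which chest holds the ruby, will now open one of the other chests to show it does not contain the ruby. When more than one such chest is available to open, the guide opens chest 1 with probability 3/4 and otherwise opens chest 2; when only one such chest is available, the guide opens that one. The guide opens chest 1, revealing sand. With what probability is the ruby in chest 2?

Apply Bayes' rule, conditioning on where the ruby actually is.
If it is in chest 1 (prior 1/3): the guide opened chest 1, so this case is ruled out; weight (1/3)·0 = 0.
If it is in chest 2 (prior 1/3): only chest 1 is available, probability 1; weight (1/3)·1 = 1/3.
If it is in chest 3 (prior 1/3): chest 1 is available, opened with probability 3/4; weight (1/3)·(3/4) = 1/4.
The weights sum to 7/12.
So P(the ruby in chest 2 | the guide opened chest 1) = (1/3) / (7/12) = 4/7.

4/7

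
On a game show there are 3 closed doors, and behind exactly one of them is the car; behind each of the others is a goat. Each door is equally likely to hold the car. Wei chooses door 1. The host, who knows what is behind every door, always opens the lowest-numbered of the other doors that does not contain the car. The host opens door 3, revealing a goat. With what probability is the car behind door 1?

Condition on the true location of the car.
If it is behind door 1 (prior 1/3): the host would have opened door 2 instead, probability 0; weight (1/3)·0 = 0.
If it is behind door 2 (prior 1/3): door 3 is the lowest-numbered option available, probability 1; weight (1/3)·1 = 1/3.
If it is behind door 3 (prior 1/3): the host opened door 3, so this case is ruled out; weight (1/3)·0 = 0.
The weights sum to 1/3.
So P(the car behind door 1 | the host opened door 3) = 0 / (1/3) = 0.

0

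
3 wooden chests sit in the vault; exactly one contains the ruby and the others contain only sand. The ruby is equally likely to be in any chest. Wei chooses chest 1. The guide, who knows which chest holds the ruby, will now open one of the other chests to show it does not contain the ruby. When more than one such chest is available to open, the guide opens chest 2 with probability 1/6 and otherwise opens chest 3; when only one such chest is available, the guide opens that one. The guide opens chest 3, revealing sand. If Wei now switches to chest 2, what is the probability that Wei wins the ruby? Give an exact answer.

Condition on the true location of the ruby.
If it is in chest 1 (prior 1/3): chest 2 is available but not opened, probability 5/6; weight (1/3)·(5/6) = 5/18.
If it is in chest 2 (prior 1/3): only chest 3 is available, probability 1; weight (1/3)·1 = 1/3.
If it is in chest 3 (prior 1/3): the guide opened chest 3, so this case is ruled out; weight (1/3)·0 = 0.
The weights sum to 11/18.
So P(the ruby in chest 2 | the guide opened chest 3) = (1/3) / (11/18) = 6/11.

6/11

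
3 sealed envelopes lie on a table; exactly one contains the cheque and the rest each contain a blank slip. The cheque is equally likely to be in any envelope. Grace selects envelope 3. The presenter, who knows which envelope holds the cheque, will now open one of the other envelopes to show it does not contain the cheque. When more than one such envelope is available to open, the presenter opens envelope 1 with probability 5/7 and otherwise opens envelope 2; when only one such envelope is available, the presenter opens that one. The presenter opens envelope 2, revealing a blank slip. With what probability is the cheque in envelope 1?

7/9

Apply Bayes' rule, conditioning on where the cheque actually is.
If it is in envelope 1 (prior 1/3): only envelope 2 is available, probability 1; weight (1/3)·1 = 1/3.
If it is in envelope 2 (prior 1/3): the presenter opened envelope 2, so this case is ruled out; weight (1/3)·0 = 0.
If it is in envelope 3 (prior 1/3): envelope 1 is available but not opened, probability 2/7; weight (1/3)·(2/7) = 2/21.
The weights sum to 3/7.
So P(the cheque in envelope 1 | the presenter opened envelope 2) = (1/3) / (3/7) = 7/9.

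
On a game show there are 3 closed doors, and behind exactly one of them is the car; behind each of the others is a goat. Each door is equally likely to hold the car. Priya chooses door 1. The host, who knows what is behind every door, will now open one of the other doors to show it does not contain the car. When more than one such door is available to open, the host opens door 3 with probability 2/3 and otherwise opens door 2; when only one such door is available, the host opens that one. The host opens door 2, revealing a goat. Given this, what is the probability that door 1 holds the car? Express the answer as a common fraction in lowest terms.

1/4

Apply Bayes' rule, conditioning on where the car actually is.
If it is behind door 1 (prior 1/3): door 3 is available but not opened, probability 1/3; weight (1/3)·(1/3) = 1/9.
If it is behind door 2 (prior 1/3): the host opened door 2, so this case is ruled out; weight (1/3)·0 = 0.
If it is behind door 3 (prior 1/3): only door 2 is available, probability 1; weight (1/3)·1 = 1/3.
The weights sum to 4/9.
So P(the car behind door 1 | the host opened door 2) = (1/9) / (4/9) = 1/4.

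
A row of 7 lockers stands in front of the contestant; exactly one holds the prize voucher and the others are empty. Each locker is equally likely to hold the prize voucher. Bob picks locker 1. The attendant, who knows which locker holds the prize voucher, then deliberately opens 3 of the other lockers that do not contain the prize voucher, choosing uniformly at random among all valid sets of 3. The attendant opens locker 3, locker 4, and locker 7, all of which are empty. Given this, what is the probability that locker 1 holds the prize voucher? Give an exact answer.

1/7

Consider each possible location of the prize voucher in turn.
If it is in locker 1 (prior 1/7): the attendant has 20 equally likely choices, so probability 1/20; weight (1/7)·(1/20) = 1/140.
If it is in any of lockers 2, 5, and 6 (prior 1/7 each): the attendant has 10 equally likely choices, so probability 1/10; weight (1/7)·(1/10) = 1/70 each.
If it is in any of lockers 3, 4, and 7 (prior 1/7 each): that locker was opened and seen not to hold the prize — ruled out; weight (1/7)·0 = 0 each.
The weights sum to 1/20.
So P(the prize voucher in locker 1 | the attendant opened locker 3, locker 4, and locker 7) = (1/140) / (1/20) = 1/7.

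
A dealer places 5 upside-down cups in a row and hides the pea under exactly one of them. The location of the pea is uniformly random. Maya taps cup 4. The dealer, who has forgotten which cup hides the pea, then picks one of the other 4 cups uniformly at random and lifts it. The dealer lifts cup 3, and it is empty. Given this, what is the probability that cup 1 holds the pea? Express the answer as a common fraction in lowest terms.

1/4

Because the dealer chose which cup to lift without knowing where the pea is, the choice is independent of the prize location. Learning that cup 3 does not hold the pea simply rules out that one location and leaves the remaining 4 cups still equally likely by symmetry.
So P(the pea under cup 1) = 1/4.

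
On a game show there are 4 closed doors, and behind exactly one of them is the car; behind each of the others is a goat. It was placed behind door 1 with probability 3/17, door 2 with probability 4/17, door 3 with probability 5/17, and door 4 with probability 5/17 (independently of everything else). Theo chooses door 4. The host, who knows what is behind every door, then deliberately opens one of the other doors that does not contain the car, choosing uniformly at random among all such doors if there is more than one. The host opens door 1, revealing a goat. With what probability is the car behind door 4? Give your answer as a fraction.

Apply Bayes' rule, conditioning on where the car actually is.
If it is behind door 1 (prior 3/17): the host opened door 1, so this case is ruled out; weight (3/17)·0 = 0.
If it is behind door 2 (prior 4/17): the host has 2 equally likely choices, so probability 1/2; weight (4/17)·(1/2) = 2/17.
If it is behind door 3 (prior 5/17): the host has 2 equally likely choices, so probability 1/2; weight (5/17)·(1/2) = 5/34.
If it is behind door 4 (prior 5/17): the host has 3 equally likely choices, so probability 1/3; weight (5/17)·(1/3) = 5/51.
The weights sum to 37/102.
So P(the car behind door 4 | the host opened door 1) = (5/51) / (37/102) = 10/37.

10/37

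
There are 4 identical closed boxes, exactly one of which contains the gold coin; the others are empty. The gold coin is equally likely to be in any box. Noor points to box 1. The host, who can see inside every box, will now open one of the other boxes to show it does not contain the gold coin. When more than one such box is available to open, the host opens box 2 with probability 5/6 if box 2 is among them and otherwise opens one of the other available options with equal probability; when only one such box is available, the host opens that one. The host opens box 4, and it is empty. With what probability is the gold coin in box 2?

2/3

Consider each possible location of the gold coin in turn.
If it is in box 1 (prior 1/4): box 2 is available but not opened; box 4 gets probability (1 − 5/6)/2 = 1/12; weight (1/4)·(1/12) = 1/48.
If it is in box 2 (prior 1/4): box 2 holds the prize so is unavailable; the host chooses uniformly among the 2 others, probability 1/2; weight (1/4)·(1/2) = 1/8.
If it is in box 3 (prior 1/4): box 2 is available but not opened, probability 1/6; weight (1/4)·(1/6) = 1/24.
If it is in box 4 (prior 1/4): the host opened box 4, so this case is ruled out; weight (1/4)·0 = 0.
The weights sum to 3/16.
So P(the gold coin in box 2 | the host opened box 4) = (1/8) / (3/16) = 2/3.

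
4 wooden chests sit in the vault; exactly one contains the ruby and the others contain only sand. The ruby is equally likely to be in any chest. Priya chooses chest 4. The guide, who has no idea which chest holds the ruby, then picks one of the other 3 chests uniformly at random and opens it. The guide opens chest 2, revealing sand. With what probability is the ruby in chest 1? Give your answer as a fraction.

Because the guide chose which chest to open without knowing where the ruby is, the choice is independent of the prize location. Learning that chest 2 does not hold the ruby simply rules out that one location and leaves the remaining 3 chests still equally likely by symmetry.
So P(the ruby in chest 1) = 1/3.

1/3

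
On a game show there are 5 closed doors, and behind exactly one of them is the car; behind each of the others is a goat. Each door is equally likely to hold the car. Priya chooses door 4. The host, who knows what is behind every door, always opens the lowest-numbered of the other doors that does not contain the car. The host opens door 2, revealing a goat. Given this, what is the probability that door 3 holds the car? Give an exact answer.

Condition on the true location of the car.
If it is behind door 1 (prior 1/5): door 2 is the lowest-numbered option available, probability 1; weight (1/5)·1 = 1/5.
If it is behind door 2 (prior 1/5): the host opened door 2, so this case is ruled out; weight (1/5)·0 = 0.
If it is behind any of doors 3, 4, and 5 (prior 1/5 each): the host would have opened door 1 instead, probability 0; weight (1/5)·0 = 0 each.
The weights sum to 1/5.
So P(the car behind door 3 | the host opened door 2) = 0 / (1/5) = 0.

0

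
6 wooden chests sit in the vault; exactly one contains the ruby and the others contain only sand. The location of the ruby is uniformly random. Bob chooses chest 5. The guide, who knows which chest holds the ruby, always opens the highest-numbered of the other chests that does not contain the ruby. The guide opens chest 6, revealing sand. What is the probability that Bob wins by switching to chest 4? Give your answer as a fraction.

1/5

Consider each possible location of the ruby in turn.
If it is in any of chests 1, 2, 3, 4, and 5 (prior 1/6 each): chest 6 is the highest-numbered option available, probability 1; weight (1/6)·1 = 1/6 each.
If it is in chest 6 (prior 1/6): the guide opened chest 6, so this case is ruled out; weight (1/6)·0 = 0.
The weights sum to 5/6.
So P(the ruby in chest 4 | the guide opened chest 6) = (1/6) / (5/6) = 1/5.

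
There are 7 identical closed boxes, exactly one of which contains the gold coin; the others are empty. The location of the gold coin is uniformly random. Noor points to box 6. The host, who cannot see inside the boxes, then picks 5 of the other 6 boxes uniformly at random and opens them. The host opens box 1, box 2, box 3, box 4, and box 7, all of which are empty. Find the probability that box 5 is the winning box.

Because the host chose which boxes to open without knowing where the gold coin is, the choice is independent of the prize location. Learning that none of the 5 opened boxes holds the gold coin simply rules out those 5 locations and leaves the remaining 2 boxes still equally likely by symmetry.
So P(the gold coin in box 5) = 1/2.

1/2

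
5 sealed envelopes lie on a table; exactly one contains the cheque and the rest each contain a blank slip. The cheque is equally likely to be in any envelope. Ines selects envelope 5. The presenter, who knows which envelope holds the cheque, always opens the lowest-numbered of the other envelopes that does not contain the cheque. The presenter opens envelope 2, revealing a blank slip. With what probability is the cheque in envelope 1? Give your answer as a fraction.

1

Condition on the true location of the cheque.
If it is in envelope 1 (prior 1/5): envelope 2 is the lowest-numbered option available, probability 1; weight (1/5)·1 = 1/5.
If it is in envelope 2 (prior 1/5): the presenter opened envelope 2, so this case is ruled out; weight (1/5)·0 = 0.
If it is in any of envelopes 3, 4, and 5 (prior 1/5 each): the presenter would have opened envelope 1 instead, probability 0; weight (1/5)·0 = 0 each.
The weights sum to 1/5.
So P(the cheque in envelope 1 | the presenter opened envelope 2) = (1/5) / (1/5) = 1.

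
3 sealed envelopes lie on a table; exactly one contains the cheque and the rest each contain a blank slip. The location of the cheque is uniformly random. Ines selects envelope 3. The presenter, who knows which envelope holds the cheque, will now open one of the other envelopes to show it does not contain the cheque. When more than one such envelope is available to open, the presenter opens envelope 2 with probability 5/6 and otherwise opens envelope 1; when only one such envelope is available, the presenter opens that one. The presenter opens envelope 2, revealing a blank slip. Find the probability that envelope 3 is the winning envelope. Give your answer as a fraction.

5/11

Condition on the true location of the cheque.
If it is in envelope 1 (prior 1/3): only envelope 2 is available, probability 1; weight (1/3)·1 = 1/3.
If it is in envelope 2 (prior 1/3): the presenter opened envelope 2, so this case is ruled out; weight (1/3)·0 = 0.
If it is in envelope 3 (prior 1/3): envelope 2 is available, opened with probability 5/6; weight (1/3)·(5/6) = 5/18.
The weights sum to 11/18.
So P(the cheque in envelope 3 | the presenter opened envelope 2) = (5/18) / (11/18) = 5/11.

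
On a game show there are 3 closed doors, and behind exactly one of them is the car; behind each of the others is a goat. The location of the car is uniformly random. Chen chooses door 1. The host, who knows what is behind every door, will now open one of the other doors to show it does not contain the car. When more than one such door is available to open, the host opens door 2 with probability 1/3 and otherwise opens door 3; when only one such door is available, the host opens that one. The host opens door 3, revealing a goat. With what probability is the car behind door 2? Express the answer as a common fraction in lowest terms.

Consider each possible location of the car in turn.
If it is behind door 1 (prior 1/3): door 2 is available but not opened, probability 2/3; weight (1/3)·(2/3) = 2/9.
If it is behind door 2 (prior 1/3): only door 3 is available, probability 1; weight (1/3)·1 = 1/3.
If it is behind door 3 (prior 1/3): the host opened door 3, so this case is ruled out; weight (1/3)·0 = 0.
The weights sum to 5/9.
So P(the car behind door 2 | the host opened door 3) = (1/3) / (5/9) = 3/5.

3/5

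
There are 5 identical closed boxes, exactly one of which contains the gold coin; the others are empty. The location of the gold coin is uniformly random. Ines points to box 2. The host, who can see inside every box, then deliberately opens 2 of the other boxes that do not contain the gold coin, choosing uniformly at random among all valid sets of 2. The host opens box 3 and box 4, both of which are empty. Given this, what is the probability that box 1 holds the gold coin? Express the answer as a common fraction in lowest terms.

Condition on the true location of the gold coin.
If it is in either of boxes 1 and 5 (prior 1/5 each): the host has 3 equally likely choices, so probability 1/3; weight (1/5)·(1/3) = 1/15 each.
If it is in box 2 (prior 1/5): the host has 6 equally likely choices, so probability 1/6; weight (1/5)·(1/6) = 1/30.
If it is in either of boxes 3 and 4 (prior 1/5 each): that box was opened and seen not to hold the prize — ruled out; weight (1/5)·0 = 0 each.
The weights sum to 1/6.
So P(the gold coin in box 1 | the host opened box 3 and box 4) = (1/15) / (1/6) = 2/5.

2/5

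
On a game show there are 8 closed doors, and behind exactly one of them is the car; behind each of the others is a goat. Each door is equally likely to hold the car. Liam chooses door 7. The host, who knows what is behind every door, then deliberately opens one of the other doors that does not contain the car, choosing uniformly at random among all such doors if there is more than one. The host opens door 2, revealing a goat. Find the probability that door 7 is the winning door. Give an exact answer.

Condition on the true location of the car.
If it is behind any of doors 1, 3, 4, 5, 6, and 8 (prior 1/8 each): the host has 6 equally likely choices, so probability 1/6; weight (1/8)·(1/6) = 1/48 each.
If it is behind door 2 (prior 1/8): the host opened door 2, so this case is ruled out; weight (1/8)·0 = 0.
If it is behind door 7 (prior 1/8): the host has 7 equally likely choices, so probability 1/7; weight (1/8)·(1/7) = 1/56.
The weights sum to 1/7.
So P(the car behind door 7 | the host opened door 2) = (1/56) / (1/7) = 1/8.

1/8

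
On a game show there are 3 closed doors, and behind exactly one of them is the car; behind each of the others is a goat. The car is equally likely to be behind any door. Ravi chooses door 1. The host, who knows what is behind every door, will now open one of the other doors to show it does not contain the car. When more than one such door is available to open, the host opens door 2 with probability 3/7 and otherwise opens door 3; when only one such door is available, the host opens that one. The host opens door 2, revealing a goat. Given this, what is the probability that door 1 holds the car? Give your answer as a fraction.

Apply Bayes' rule, conditioning on where the car actually is.
If it is behind door 1 (prior 1/3): door 2 is available, opened with probability 3/7; weight (1/3)·(3/7) = 1/7.
If it is behind door 2 (prior 1/3): the host opened door 2, so this case is ruled out; weight (1/3)·0 = 0.
If it is behind door 3 (prior 1/3): only door 2 is available, probability 1; weight (1/3)·1 = 1/3.
The weights sum to 10/21.
So P(the car behind door 1 | the host opened door 2) = (1/7) / (10/21) = 3/10.

3/10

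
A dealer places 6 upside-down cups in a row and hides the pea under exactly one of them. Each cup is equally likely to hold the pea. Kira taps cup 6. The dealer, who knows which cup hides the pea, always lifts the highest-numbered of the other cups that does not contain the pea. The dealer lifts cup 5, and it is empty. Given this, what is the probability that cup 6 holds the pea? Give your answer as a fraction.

1/5

Consider each possible location of the pea in turn.
If it is under any of cups 1, 2, 3, 4, and 6 (prior 1/6 each): cup 5 is the highest-numbered option available, probability 1; weight (1/6)·1 = 1/6 each.
If it is under cup 5 (prior 1/6): the dealer opened cup 5, so this case is ruled out; weight (1/6)·0 = 0.
The weights sum to 5/6.
So P(the pea under cup 6 | the dealer opened cup 5) = (1/6) / (5/6) = 1/5.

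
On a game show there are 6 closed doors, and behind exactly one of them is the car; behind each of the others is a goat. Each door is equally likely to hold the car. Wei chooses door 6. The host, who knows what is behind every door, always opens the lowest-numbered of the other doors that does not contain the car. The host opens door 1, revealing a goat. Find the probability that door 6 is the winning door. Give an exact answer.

Condition on the true location of the car.
If it is behind door 1 (prior 1/6): the host opened door 1, so this case is ruled out; weight (1/6)·0 = 0.
If it is behind any of doors 2, 3, 4, 5, and 6 (prior 1/6 each): door 1 is the lowest-numbered option available, probability 1; weight (1/6)·1 = 1/6 each.
The weights sum to 5/6.
So P(the car behind door 6 | the host opened door 1) = (1/6) / (5/6) = 1/5.

1/5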